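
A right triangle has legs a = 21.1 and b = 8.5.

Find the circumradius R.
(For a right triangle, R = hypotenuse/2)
Hypotenuse c = √(a² + b²) = √(445.21 + 72.25) = √517.46 ≈ 22.7477
R = c/2 ≈ 22.7477/2 ≈ 11.3739

R = 11.37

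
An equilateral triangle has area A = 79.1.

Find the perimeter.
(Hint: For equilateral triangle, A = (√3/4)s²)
A = (√3/4)s²  ⇒  s² = 4A/√3 = 4·79.1/√3 = 316.4/1.73205 ≈ 182.674
s ≈ √182.674 ≈ 13.5157
Perimeter = 3s ≈ 3·13.5157 ≈ 40.547

Perimeter = 40.55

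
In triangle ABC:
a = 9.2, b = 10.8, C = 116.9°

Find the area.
Two sides and the included angle (SAS): A = ½·a·b·sin(C) = ½·9.2·10.8·sin(116.9°)
sin(116.9°) ≈ 0.891798
A ≈ ½·99.36·0.891798 = 49.68·0.891798 ≈ 44.3045

Area = 44.3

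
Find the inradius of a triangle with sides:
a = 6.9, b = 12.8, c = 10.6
r = Area/s where s is the semi-perimeter.
s = (6.9 + 12.8 + 10.6)/2 = 30.3/2 = 15.15
Area = √(s(s−a)(s−b)(s−c)) = √(15.15·8.25·2.35·4.55) ≈ √1336.43 ≈ 36.5572
r ≈ 36.5572/15.15 ≈ 2.41302

r = 2.413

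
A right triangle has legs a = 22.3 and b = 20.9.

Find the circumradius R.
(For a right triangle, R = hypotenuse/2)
Hypotenuse c = √(a² + b²) = √(497.29 + 436.81) = √934.1 ≈ 30.563
R = c/2 ≈ 30.563/2 ≈ 15.2815

R = 15.28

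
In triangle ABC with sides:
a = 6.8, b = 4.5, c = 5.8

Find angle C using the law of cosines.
c² = a² + b² − 2ab·cos(C)  ⇒  cos(C) = (a² + b² − c²)/(2ab)
cos(C) = (6.8² + 4.5² − 5.8²)/(2·6.8·4.5) = (46.24 + 20.25 − 33.64)/61.2 = 32.85/61.2 ≈ 0.536765
C = arccos(0.536765) ≈ 57.5363°

C = 57.54°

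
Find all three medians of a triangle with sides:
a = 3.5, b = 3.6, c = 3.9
Median formula: m_a = ½√(2b² + 2c² − a²) (and cyclically). a² = 12.25, b² = 12.96, c² = 15.21.
m_a = ½√(2·12.96 + 2·15.21 − 12.25) = ½√44.09 ≈ ½·6.64003 ≈ 3.32002
m_b = ½√(2·12.25 + 2·15.21 − 12.96) = ½√41.96 ≈ ½·6.47765 ≈ 3.23883
m_c = ½√(2·12.25 + 2·12.96 − 15.21) = ½√35.21 ≈ ½·5.9338 ≈ 2.9669

m_a = 3.32, m_b = 3.239, m_c = 2.967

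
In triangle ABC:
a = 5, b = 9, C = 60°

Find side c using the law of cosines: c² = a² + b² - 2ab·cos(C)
c² = 5² + 9² − 2·5·9·cos(60°)
cos(60°) ≈ 0.5
c² ≈ 25 + 81 − 90·(0.5) ≈ 106 − 45 ≈ 61
c ≈ √61 ≈ 7.81025

c = 7.81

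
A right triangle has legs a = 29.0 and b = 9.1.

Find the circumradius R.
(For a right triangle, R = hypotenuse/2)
Hypotenuse c = √(a² + b²) = √(841 + 82.81) = √923.81 ≈ 30.3942
R = c/2 ≈ 30.3942/2 ≈ 15.1971

R = 15.2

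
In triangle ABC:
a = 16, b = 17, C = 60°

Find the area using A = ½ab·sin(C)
A = ½·a·b·sin(C) = ½·16·17·sin(60°)
sin(60°) ≈ 0.866025
A ≈ ½·272·0.866025 = 136·0.866025 ≈ 117.779

Area = 117.8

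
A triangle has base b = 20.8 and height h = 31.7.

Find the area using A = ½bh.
A = ½·b·h = ½·20.8·31.7 = ½·659.36 = 329.68

Area = 329.68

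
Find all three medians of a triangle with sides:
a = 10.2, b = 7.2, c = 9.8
Median formula: m_a = ½√(2b² + 2c² − a²) (and cyclically). a² = 104.04, b² = 51.84, c² = 96.04.
m_a = ½√(2·51.84 + 2·96.04 − 104.04) = ½√191.72 ≈ ½·13.8463 ≈ 6.92315
m_b = ½√(2·104.04 + 2·96.04 − 51.84) = ½√348.32 ≈ ½·18.6633 ≈ 9.33167
m_c = ½√(2·104.04 + 2·51.84 − 96.04) = ½√215.72 ≈ ½·14.6874 ≈ 7.3437

m_a = 6.923, m_b = 9.332, m_c = 7.344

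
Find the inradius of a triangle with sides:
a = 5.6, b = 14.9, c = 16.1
r = Area/s where s is the semi-perimeter.
s = (5.6 + 14.9 + 16.1)/2 = 36.6/2 = 18.3
Area = √(s(s−a)(s−b)(s−c)) = √(18.3·12.7·3.4·2.2) ≈ √1738.43 ≈ 41.6944
r ≈ 41.6944/18.3 ≈ 2.27839

r = 2.278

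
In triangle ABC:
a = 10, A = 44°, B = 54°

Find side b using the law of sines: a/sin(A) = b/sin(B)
a/sin(A) = b/sin(B)  ⇒  b = a·sin(B)/sin(A) = 10·sin(54°)/sin(44°)
sin(54°) ≈ 0.809017, sin(44°) ≈ 0.694658
b ≈ 10·0.809017/0.694658 ≈ 8.09017/0.694658 ≈ 11.6463

b = 11.65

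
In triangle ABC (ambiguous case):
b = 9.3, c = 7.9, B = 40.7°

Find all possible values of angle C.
b/sin(B) = c/sin(C)  ⇒  sin(C) = c·sin(B)/b = 7.9·sin(40.7°)/9.3
sin(40.7°) ≈ 0.652098
sin(C) ≈ 7.9·0.652098/9.3 ≈ 5.15158/9.3 ≈ 0.553933
Candidate 1: C₁ = arcsin(0.553933) ≈ 33.6373°  →  A = 180° − 40.7° − 33.6373° ≈ 105.663° > 0, valid
Candidate 2: C₂ = 180° − C₁ ≈ 146.363°  →  A = 180° − 40.7° − 146.363° ≈ -7.0627° ≤ 0, not a valid triangle

C = 33.64° (one solution)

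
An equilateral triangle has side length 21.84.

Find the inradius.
r = Area/s with s the semi-perimeter.
Area = (√3/4)·21.84² = (√3/4)·476.9856 ≈ 0.433013·476.9856 ≈ 206.541
s = 3·21.84/2 = 32.76
r ≈ 206.541/32.76 ≈ 6.30466
(Equivalently r = side/(2√3) = 21.84/3.4641 ≈ 6.30466.)

r = 6.305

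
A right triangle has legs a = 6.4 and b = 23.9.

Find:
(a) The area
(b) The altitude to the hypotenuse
(a) The legs are perpendicular, so Area = ½·a·b = ½·6.4·23.9 = ½·152.96 = 76.48
(b) Hypotenuse c = √(a² + b²) = √(40.96 + 571.21) = √612.17 ≈ 24.7421
    Area = ½·c·h_c  ⇒  h_c = 2·Area/c = 152.96/24.7421 ≈ 6.18218

Area = 76.48, h_c = 6.182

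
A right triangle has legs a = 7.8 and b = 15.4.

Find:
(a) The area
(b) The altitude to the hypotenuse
(a) The legs are perpendicular, so Area = ½·a·b = ½·7.8·15.4 = ½·120.12 = 60.06
(b) Hypotenuse c = √(a² + b²) = √(60.84 + 237.16) = √298 ≈ 17.2627
    Area = ½·c·h_c  ⇒  h_c = 2·Area/c = 120.12/17.2627 ≈ 6.95836

Area = 60.06, h_c = 6.958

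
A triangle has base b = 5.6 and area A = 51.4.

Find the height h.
A = ½·b·h  ⇒  h = 2A/b = 2·51.4/5.6 = 102.8/5.6 ≈ 18.3571

h = 18.36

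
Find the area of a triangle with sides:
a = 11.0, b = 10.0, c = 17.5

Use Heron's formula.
s = (11.0 + 10.0 + 17.5)/2 = 38.5/2 = 19.25
s − a = 8.25, s − b = 9.25, s − c = 1.75
s(s−a)(s−b)(s−c) = 19.25·8.25·9.25·1.75 ≈ 2570.78
Area = √2570.78 ≈ 50.7028

Area = 50.7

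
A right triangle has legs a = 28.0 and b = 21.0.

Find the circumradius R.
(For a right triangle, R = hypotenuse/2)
Hypotenuse c = √(a² + b²) = √(784 + 441) = √1225 ≈ 35
R = c/2 ≈ 35/2 ≈ 17.5

R = 17.5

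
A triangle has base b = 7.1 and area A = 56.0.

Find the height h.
A = ½·b·h  ⇒  h = 2A/b = 2·56.0/7.1 = 112/7.1 ≈ 15.7746

h = 15.77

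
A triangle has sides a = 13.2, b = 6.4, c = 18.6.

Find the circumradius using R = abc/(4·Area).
First find the area with Heron's formula.
s = (13.2 + 6.4 + 18.6)/2 = 19.1
Area = √(s(s−a)(s−b)(s−c)) = √(19.1·5.9·12.7·0.5) ≈ √715.582 ≈ 26.7504
abc = 13.2·6.4·18.6 = 1571.328
R = abc/(4·Area) ≈ 1571.328/(4·26.7504) = 1571.328/107.001 ≈ 14.6851

R = 14.69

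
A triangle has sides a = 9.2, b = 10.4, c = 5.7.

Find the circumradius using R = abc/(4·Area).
First find the area with Heron's formula.
s = (9.2 + 10.4 + 5.7)/2 = 12.65
Area = √(s(s−a)(s−b)(s−c)) = √(12.65·3.45·2.25·6.95) ≈ √682.46 ≈ 26.1239
abc = 9.2·10.4·5.7 = 545.376
R = abc/(4·Area) ≈ 545.376/(4·26.1239) = 545.376/104.496 ≈ 5.21912

R = 5.219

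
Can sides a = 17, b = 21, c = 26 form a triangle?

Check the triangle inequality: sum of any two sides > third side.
a + b vs c: 17 + 21 = 38 > 26  ✓
a + c vs b: 17 + 26 = 43 > 21  ✓
b + c vs a: 21 + 26 = 47 > 17  ✓

Yes, triangle inequality satisfied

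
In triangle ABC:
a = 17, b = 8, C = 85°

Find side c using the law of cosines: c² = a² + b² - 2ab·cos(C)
c² = 17² + 8² − 2·17·8·cos(85°)
cos(85°) ≈ 0.0871557
c² ≈ 289 + 64 − 272·(0.0871557) ≈ 353 − 23.7064 ≈ 329.294
c ≈ √329.294 ≈ 18.1464

c = 18.15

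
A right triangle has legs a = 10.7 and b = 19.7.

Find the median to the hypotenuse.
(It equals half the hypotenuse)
Hypotenuse c = √(a² + b²) = √(114.49 + 388.09) = √502.58 ≈ 22.4183
Median to hypotenuse = c/2 ≈ 22.4183/2 ≈ 11.2091

Median = 11.21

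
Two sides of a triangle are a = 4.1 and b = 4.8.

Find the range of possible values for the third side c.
Triangle inequality: |a − b| < c < a + b
|a − b| = |4.1 − 4.8| = 0.7
a + b = 4.1 + 4.8 = 8.9

0.7 < c < 8.9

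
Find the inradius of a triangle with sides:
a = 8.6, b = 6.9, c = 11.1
r = Area/s where s is the semi-perimeter.
s = (8.6 + 6.9 + 11.1)/2 = 26.6/2 = 13.3
Area = √(s(s−a)(s−b)(s−c)) = √(13.3·4.7·6.4·2.2) ≈ √880.141 ≈ 29.6672
r ≈ 29.6672/13.3 ≈ 2.23061

r = 2.231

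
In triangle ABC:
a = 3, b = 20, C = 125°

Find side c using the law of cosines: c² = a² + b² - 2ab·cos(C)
c² = 3² + 20² − 2·3·20·cos(125°)
cos(125°) ≈ -0.573576
c² ≈ 9 + 400 − 120·(-0.573576) ≈ 409 + 68.8292 ≈ 477.829
c ≈ √477.829 ≈ 21.8593

c = 21.86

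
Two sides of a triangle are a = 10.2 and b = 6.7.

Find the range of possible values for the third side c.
Triangle inequality: |a − b| < c < a + b
|a − b| = |10.2 − 6.7| = 3.5
a + b = 10.2 + 6.7 = 16.9

3.5 < c < 16.9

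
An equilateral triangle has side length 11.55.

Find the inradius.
r = Area/s with s the semi-perimeter.
Area = (√3/4)·11.55² = (√3/4)·133.4025 ≈ 0.433013·133.4025 ≈ 57.765
s = 3·11.55/2 = 17.325
r ≈ 57.765/17.325 ≈ 3.3342
(Equivalently r = side/(2√3) = 11.55/3.4641 ≈ 3.3342.)

r = 3.334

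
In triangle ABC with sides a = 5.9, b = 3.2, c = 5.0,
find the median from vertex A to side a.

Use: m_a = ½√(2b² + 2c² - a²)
m_a = ½√(2·3.2² + 2·5.0² − 5.9²) = ½√(2·10.24 + 2·25 − 34.81) = ½√(20.48 + 50 − 34.81) = ½√35.67
√35.67 ≈ 5.97244, so m_a ≈ 2.98622

m_a = 2.986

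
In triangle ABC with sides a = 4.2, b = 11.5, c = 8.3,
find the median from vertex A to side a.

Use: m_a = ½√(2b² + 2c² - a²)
m_a = ½√(2·11.5² + 2·8.3² − 4.2²) = ½√(2·132.25 + 2·68.89 − 17.64) = ½√(264.5 + 137.78 − 17.64) = ½√384.64
√384.64 ≈ 19.6122, so m_a ≈ 9.80612

m_a = 9.806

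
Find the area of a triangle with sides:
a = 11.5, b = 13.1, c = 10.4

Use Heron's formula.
s = (11.5 + 13.1 + 10.4)/2 = 35/2 = 17.5
s − a = 6, s − b = 4.4, s − c = 7.1
s(s−a)(s−b)(s−c) = 17.5·6·4.4·7.1 ≈ 3280.2
Area = √3280.2 ≈ 57.273

Area = 57.27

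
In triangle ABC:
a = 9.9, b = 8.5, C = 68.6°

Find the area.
Two sides and the included angle (SAS): A = ½·a·b·sin(C) = ½·9.9·8.5·sin(68.6°)
sin(68.6°) ≈ 0.931056
A ≈ ½·84.15·0.931056 = 42.075·0.931056 ≈ 39.1742

Area = 39.17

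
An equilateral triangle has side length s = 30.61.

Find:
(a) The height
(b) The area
(a) The height splits the triangle into two 30-60-90 halves: h = s·√3/2 = 30.61·1.73205/2 ≈ 53.0181/2 ≈ 26.509
(b) Area = (√3/4)·s² = (√3/4)·30.61² = (√3/4)·936.9721 ≈ 0.433013·936.9721 ≈ 405.721

Height = 26.51, Area = 405.7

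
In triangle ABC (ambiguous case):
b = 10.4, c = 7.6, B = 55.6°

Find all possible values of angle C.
b/sin(B) = c/sin(C)  ⇒  sin(C) = c·sin(B)/b = 7.6·sin(55.6°)/10.4
sin(55.6°) ≈ 0.825113
sin(C) ≈ 7.6·0.825113/10.4 ≈ 6.27086/10.4 ≈ 0.602968
Candidate 1: C₁ = arcsin(0.602968) ≈ 37.0827°  →  A = 180° − 55.6° − 37.0827° ≈ 87.3173° > 0, valid
Candidate 2: C₂ = 180° − C₁ ≈ 142.917°  →  A = 180° − 55.6° − 142.917° ≈ -18.5173° ≤ 0, not a valid triangle

C = 37.08° (one solution)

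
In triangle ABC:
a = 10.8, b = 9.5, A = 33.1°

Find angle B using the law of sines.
a/sin(A) = b/sin(B)  ⇒  sin(B) = b·sin(A)/a = 9.5·sin(33.1°)/10.8
sin(33.1°) ≈ 0.546102
sin(B) ≈ 9.5·0.546102/10.8 ≈ 5.18797/10.8 ≈ 0.480367
B = arcsin(0.480367) ≈ 28.7094°
(Since b ≤ a we need B ≤ A, so the obtuse alternative 180° − 28.7094° ≈ 151.291° is rejected.)

B = 28.71°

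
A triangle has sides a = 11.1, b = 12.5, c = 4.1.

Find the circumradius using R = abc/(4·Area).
First find the area with Heron's formula.
s = (11.1 + 12.5 + 4.1)/2 = 13.85
Area = √(s(s−a)(s−b)(s−c)) = √(13.85·2.75·1.35·9.75) ≈ √501.327 ≈ 22.3903
abc = 11.1·12.5·4.1 = 568.875
R = abc/(4·Area) ≈ 568.875/(4·22.3903) = 568.875/89.5613 ≈ 6.35179

R = 6.352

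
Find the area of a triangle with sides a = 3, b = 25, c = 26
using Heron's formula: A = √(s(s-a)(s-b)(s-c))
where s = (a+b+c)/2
s = (3 + 25 + 26)/2 = 54/2 = 27
s − a = 24, s − b = 2, s − c = 1
s(s−a)(s−b)(s−c) = 27·24·2·1 = 1296
Area = √1296 ≈ 36

s = 27.0, Area = 36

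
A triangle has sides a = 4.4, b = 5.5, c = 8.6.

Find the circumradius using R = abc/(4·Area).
First find the area with Heron's formula.
s = (4.4 + 5.5 + 8.6)/2 = 9.25
Area = √(s(s−a)(s−b)(s−c)) = √(9.25·4.85·3.75·0.65) ≈ √109.352 ≈ 10.4572
abc = 4.4·5.5·8.6 = 208.12
R = abc/(4·Area) ≈ 208.12/(4·10.4572) = 208.12/41.8287 ≈ 4.97553

R = 4.976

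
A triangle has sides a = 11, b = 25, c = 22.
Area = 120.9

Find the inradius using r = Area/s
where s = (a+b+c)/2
s = (11 + 25 + 22)/2 = 58/2 = 29
r = Area/s = 120.9/29 ≈ 4.16897

r = 4.169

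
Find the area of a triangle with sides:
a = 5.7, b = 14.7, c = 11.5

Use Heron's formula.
s = (5.7 + 14.7 + 11.5)/2 = 31.9/2 = 15.95
s − a = 10.25, s − b = 1.25, s − c = 4.45
s(s−a)(s−b)(s−c) = 15.95·10.25·1.25·4.45 ≈ 909.399
Area = √909.399 ≈ 30.1562

Area = 30.16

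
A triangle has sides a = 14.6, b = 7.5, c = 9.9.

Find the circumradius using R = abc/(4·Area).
First find the area with Heron's formula.
s = (14.6 + 7.5 + 9.9)/2 = 16
Area = √(s(s−a)(s−b)(s−c)) = √(16·1.4·8.5·6.1) ≈ √1161.44 ≈ 34.0799
abc = 14.6·7.5·9.9 = 1084.05
R = abc/(4·Area) ≈ 1084.05/(4·34.0799) = 1084.05/136.32 ≈ 7.95227

R = 7.952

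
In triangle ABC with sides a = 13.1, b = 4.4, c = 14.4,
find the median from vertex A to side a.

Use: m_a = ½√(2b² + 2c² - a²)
m_a = ½√(2·4.4² + 2·14.4² − 13.1²) = ½√(2·19.36 + 2·207.36 − 171.61) = ½√(38.72 + 414.72 − 171.61) = ½√281.83
√281.83 ≈ 16.7878, so m_a ≈ 8.3939

m_a = 8.394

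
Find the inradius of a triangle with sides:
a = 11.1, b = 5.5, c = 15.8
r = Area/s where s is the semi-perimeter.
s = (11.1 + 5.5 + 15.8)/2 = 32.4/2 = 16.2
Area = √(s(s−a)(s−b)(s−c)) = √(16.2·5.1·10.7·0.4) ≈ √353.614 ≈ 18.8046
r ≈ 18.8046/16.2 ≈ 1.16078

r = 1.161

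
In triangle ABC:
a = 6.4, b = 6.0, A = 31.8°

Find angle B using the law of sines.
a/sin(A) = b/sin(B)  ⇒  sin(B) = b·sin(A)/a = 6.0·sin(31.8°)/6.4
sin(31.8°) ≈ 0.526956
sin(B) ≈ 6.0·0.526956/6.4 ≈ 3.16173/6.4 ≈ 0.494021
B = arcsin(0.494021) ≈ 29.6052°
(Since b ≤ a we need B ≤ A, so the obtuse alternative 180° − 29.6052° ≈ 150.395° is rejected.)

B = 29.61°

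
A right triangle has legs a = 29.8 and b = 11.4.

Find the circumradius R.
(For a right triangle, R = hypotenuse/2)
Hypotenuse c = √(a² + b²) = √(888.04 + 129.96) = √1018 ≈ 31.9061
R = c/2 ≈ 31.9061/2 ≈ 15.9531

R = 15.95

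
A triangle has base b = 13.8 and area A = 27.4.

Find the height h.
A = ½·b·h  ⇒  h = 2A/b = 2·27.4/13.8 = 54.8/13.8 ≈ 3.97101

h = 3.971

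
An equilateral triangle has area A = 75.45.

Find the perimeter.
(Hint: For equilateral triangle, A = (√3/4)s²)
A = (√3/4)s²  ⇒  s² = 4A/√3 = 4·75.45/√3 = 301.8/1.73205 ≈ 174.244
s ≈ √174.244 ≈ 13.2002
Perimeter = 3s ≈ 3·13.2002 ≈ 39.6005

Perimeter = 39.6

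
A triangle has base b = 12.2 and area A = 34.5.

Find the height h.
A = ½·b·h  ⇒  h = 2A/b = 2·34.5/12.2 = 69/12.2 ≈ 5.65574

h = 5.656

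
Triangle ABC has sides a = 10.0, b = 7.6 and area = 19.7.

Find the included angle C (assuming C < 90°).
Area = ½·a·b·sin(C)  ⇒  sin(C) = 2·Area/(a·b) = 2·19.7/(10.0·7.6) = 39.4/76 ≈ 0.518421
C = arcsin(0.518421) ≈ 31.2264° (taking the acute solution since C < 90°)

C = 31.23°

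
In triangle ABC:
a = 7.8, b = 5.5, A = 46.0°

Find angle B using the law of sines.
a/sin(A) = b/sin(B)  ⇒  sin(B) = b·sin(A)/a = 5.5·sin(46.0°)/7.8
sin(46.0°) ≈ 0.71934
sin(B) ≈ 5.5·0.71934/7.8 ≈ 3.95637/7.8 ≈ 0.507227
B = arcsin(0.507227) ≈ 30.4793°
(Since b ≤ a we need B ≤ A, so the obtuse alternative 180° − 30.4793° ≈ 149.521° is rejected.)

B = 30.48°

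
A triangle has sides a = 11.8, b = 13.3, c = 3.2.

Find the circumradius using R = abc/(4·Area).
First find the area with Heron's formula.
s = (11.8 + 13.3 + 3.2)/2 = 14.15
Area = √(s(s−a)(s−b)(s−c)) = √(14.15·2.35·0.85·10.95) ≈ √309.498 ≈ 17.5925
abc = 11.8·13.3·3.2 = 502.208
R = abc/(4·Area) ≈ 502.208/(4·17.5925) = 502.208/70.3702 ≈ 7.13666

R = 7.137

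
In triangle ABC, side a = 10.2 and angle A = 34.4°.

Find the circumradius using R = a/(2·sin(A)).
R = a/(2·sin(A)) = 10.2/(2·sin(34.4°))
sin(34.4°) ≈ 0.564967
R ≈ 10.2/(2·0.564967) = 10.2/1.12993 ≈ 9.02708

R = 9.027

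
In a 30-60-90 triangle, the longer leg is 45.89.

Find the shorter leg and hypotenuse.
In a 30-60-90 triangle the sides are in ratio 1 : √3 : 2, so short leg = long leg/√3 and hypotenuse = 2·(short leg).
Short leg = 45.89/√3 ≈ 45.89/1.73205 ≈ 26.4946
Hypotenuse = 2·26.4946 ≈ 52.9892

Short leg = 26.49, Hypotenuse = 52.99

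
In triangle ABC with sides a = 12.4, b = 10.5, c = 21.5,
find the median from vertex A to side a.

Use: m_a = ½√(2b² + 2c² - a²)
m_a = ½√(2·10.5² + 2·21.5² − 12.4²) = ½√(2·110.25 + 2·462.25 − 153.76) = ½√(220.5 + 924.5 − 153.76) = ½√991.24
√991.24 ≈ 31.484, so m_a ≈ 15.742

m_a = 15.74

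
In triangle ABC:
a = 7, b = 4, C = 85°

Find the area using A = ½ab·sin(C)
A = ½·a·b·sin(C) = ½·7·4·sin(85°)
sin(85°) ≈ 0.996195
A ≈ ½·28·0.996195 = 14·0.996195 ≈ 13.9467

Area = 13.95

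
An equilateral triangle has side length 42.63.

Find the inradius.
r = Area/s with s the semi-perimeter.
Area = (√3/4)·42.63² = (√3/4)·1817.3169 ≈ 0.433013·1817.3169 ≈ 786.921
s = 3·42.63/2 = 63.945
r ≈ 786.921/63.945 ≈ 12.3062
(Equivalently r = side/(2√3) = 42.63/3.4641 ≈ 12.3062.)

r = 12.31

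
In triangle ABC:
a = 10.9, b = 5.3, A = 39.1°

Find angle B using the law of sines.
a/sin(A) = b/sin(B)  ⇒  sin(B) = b·sin(A)/a = 5.3·sin(39.1°)/10.9
sin(39.1°) ≈ 0.630676
sin(B) ≈ 5.3·0.630676/10.9 ≈ 3.34258/10.9 ≈ 0.306659
B = arcsin(0.306659) ≈ 17.858°
(Since b ≤ a we need B ≤ A, so the obtuse alternative 180° − 17.858° ≈ 162.142° is rejected.)

B = 17.86°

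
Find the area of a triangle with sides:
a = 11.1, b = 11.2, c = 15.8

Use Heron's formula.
s = (11.1 + 11.2 + 15.8)/2 = 38.1/2 = 19.05
s − a = 7.95, s − b = 7.85, s − c = 3.25
s(s−a)(s−b)(s−c) = 19.05·7.95·7.85·3.25 ≈ 3863.8
Area = √3863.8 ≈ 62.1595

Area = 62.16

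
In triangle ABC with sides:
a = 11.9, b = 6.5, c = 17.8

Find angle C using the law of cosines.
c² = a² + b² − 2ab·cos(C)  ⇒  cos(C) = (a² + b² − c²)/(2ab)
cos(C) = (11.9² + 6.5² − 17.8²)/(2·11.9·6.5) = (141.61 + 42.25 − 316.84)/154.7 = -132.98/154.7 ≈ -0.859599
C = arccos(-0.859599) ≈ 149.272°

C = 149.3°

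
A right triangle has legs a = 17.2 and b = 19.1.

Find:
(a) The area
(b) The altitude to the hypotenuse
(a) The legs are perpendicular, so Area = ½·a·b = ½·17.2·19.1 = ½·328.52 = 164.26
(b) Hypotenuse c = √(a² + b²) = √(295.84 + 364.81) = √660.65 ≈ 25.7031
    Area = ½·c·h_c  ⇒  h_c = 2·Area/c = 328.52/25.7031 ≈ 12.7813

Area = 164.26, h_c = 12.78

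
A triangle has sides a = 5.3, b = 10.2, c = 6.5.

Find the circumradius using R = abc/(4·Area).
First find the area with Heron's formula.
s = (5.3 + 10.2 + 6.5)/2 = 11
Area = √(s(s−a)(s−b)(s−c)) = √(11·5.7·0.8·4.5) ≈ √225.72 ≈ 15.024
abc = 5.3·10.2·6.5 = 351.39
R = abc/(4·Area) ≈ 351.39/(4·15.024) = 351.39/60.0959 ≈ 5.84715

R = 5.847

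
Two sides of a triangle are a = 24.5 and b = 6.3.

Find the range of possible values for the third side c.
Triangle inequality: |a − b| < c < a + b
|a − b| = |24.5 − 6.3| = 18.2
a + b = 24.5 + 6.3 = 30.8

18.2 < c < 30.8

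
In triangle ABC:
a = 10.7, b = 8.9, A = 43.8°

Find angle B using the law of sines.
a/sin(A) = b/sin(B)  ⇒  sin(B) = b·sin(A)/a = 8.9·sin(43.8°)/10.7
sin(43.8°) ≈ 0.692143
sin(B) ≈ 8.9·0.692143/10.7 ≈ 6.16007/10.7 ≈ 0.575708
B = arcsin(0.575708) ≈ 35.1492°
(Since b ≤ a we need B ≤ A, so the obtuse alternative 180° − 35.1492° ≈ 144.851° is rejected.)

B = 35.15°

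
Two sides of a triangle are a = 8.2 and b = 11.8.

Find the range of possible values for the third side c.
Triangle inequality: |a − b| < c < a + b
|a − b| = |8.2 − 11.8| = 3.6
a + b = 8.2 + 11.8 = 20

3.6 < c < 20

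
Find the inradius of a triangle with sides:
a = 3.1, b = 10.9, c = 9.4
r = Area/s where s is the semi-perimeter.
s = (3.1 + 10.9 + 9.4)/2 = 23.4/2 = 11.7
Area = √(s(s−a)(s−b)(s−c)) = √(11.7·8.6·0.8·2.3) ≈ √185.141 ≈ 13.6066
r ≈ 13.6066/11.7 ≈ 1.16296

r = 1.163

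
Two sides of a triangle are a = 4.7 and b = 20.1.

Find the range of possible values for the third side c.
Triangle inequality: |a − b| < c < a + b
|a − b| = |4.7 − 20.1| = 15.4
a + b = 4.7 + 20.1 = 24.8

15.4 < c < 24.8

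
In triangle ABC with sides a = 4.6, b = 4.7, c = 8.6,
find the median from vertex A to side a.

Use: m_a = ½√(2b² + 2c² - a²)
m_a = ½√(2·4.7² + 2·8.6² − 4.6²) = ½√(2·22.09 + 2·73.96 − 21.16) = ½√(44.18 + 147.92 − 21.16) = ½√170.94
√170.94 ≈ 13.0744, so m_a ≈ 6.5372

m_a = 6.537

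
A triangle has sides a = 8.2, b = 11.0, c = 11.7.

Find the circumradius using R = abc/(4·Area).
First find the area with Heron's formula.
s = (8.2 + 11.0 + 11.7)/2 = 15.45
Area = √(s(s−a)(s−b)(s−c)) = √(15.45·7.25·4.45·3.75) ≈ √1869.21 ≈ 43.2343
abc = 8.2·11.0·11.7 = 1055.34
R = abc/(4·Area) ≈ 1055.34/(4·43.2343) = 1055.34/172.937 ≈ 6.10244

R = 6.102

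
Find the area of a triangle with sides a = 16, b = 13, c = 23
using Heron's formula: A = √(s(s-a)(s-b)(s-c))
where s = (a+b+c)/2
s = (16 + 13 + 23)/2 = 52/2 = 26
s − a = 10, s − b = 13, s − c = 3
s(s−a)(s−b)(s−c) = 26·10·13·3 = 10140
Area = √10140 ≈ 100.698

s = 26.0, Area = 100.7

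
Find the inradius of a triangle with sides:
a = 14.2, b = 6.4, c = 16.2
r = Area/s where s is the semi-perimeter.
s = (14.2 + 6.4 + 16.2)/2 = 36.8/2 = 18.4
Area = √(s(s−a)(s−b)(s−c)) = √(18.4·4.2·12·2.2) ≈ √2040.19 ≈ 45.1685
r ≈ 45.1685/18.4 ≈ 2.45481

r = 2.455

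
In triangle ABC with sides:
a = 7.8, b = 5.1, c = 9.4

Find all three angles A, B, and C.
Law of cosines for each angle (a² = 60.84, b² = 26.01, c² = 88.36):
cos(A) = (b² + c² − a²)/(2bc) = (26.01 + 88.36 − 60.84)/(2·5.1·9.4) = 53.53/95.88 ≈ 0.558302  ⇒  A ≈ 56.0615°
cos(B) = (a² + c² − b²)/(2ac) = (60.84 + 88.36 − 26.01)/(2·7.8·9.4) = 123.19/146.64 ≈ 0.840085  ⇒  B ≈ 32.8509°
cos(C) = (a² + b² − c²)/(2ab) = (60.84 + 26.01 − 88.36)/(2·7.8·5.1) = -1.51/79.56 ≈ -0.0189794  ⇒  C ≈ 91.0875°
Check: A + B + C ≈ 180°

A = 56.06°, B = 32.85°, C = 91.09°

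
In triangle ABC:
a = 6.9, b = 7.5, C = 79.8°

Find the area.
Two sides and the included angle (SAS): A = ½·a·b·sin(C) = ½·6.9·7.5·sin(79.8°)
sin(79.8°) ≈ 0.984196
A ≈ ½·51.75·0.984196 = 25.875·0.984196 ≈ 25.4661

Area = 25.47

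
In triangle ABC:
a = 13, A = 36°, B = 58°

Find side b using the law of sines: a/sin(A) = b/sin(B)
a/sin(A) = b/sin(B)  ⇒  b = a·sin(B)/sin(A) = 13·sin(58°)/sin(36°)
sin(58°) ≈ 0.848048, sin(36°) ≈ 0.587785
b ≈ 13·0.848048/0.587785 ≈ 11.0246/0.587785 ≈ 18.7562

b = 18.76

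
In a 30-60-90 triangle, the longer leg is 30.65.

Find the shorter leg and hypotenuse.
In a 30-60-90 triangle the sides are in ratio 1 : √3 : 2, so short leg = long leg/√3 and hypotenuse = 2·(short leg).
Short leg = 30.65/√3 ≈ 30.65/1.73205 ≈ 17.6958
Hypotenuse = 2·17.6958 ≈ 35.3916

Short leg = 17.7, Hypotenuse = 35.39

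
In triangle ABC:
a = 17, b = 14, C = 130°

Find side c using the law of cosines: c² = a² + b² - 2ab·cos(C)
c² = 17² + 14² − 2·17·14·cos(130°)
cos(130°) ≈ -0.642788
c² ≈ 289 + 196 − 476·(-0.642788) ≈ 485 + 305.967 ≈ 790.967
c ≈ √790.967 ≈ 28.1241

c = 28.12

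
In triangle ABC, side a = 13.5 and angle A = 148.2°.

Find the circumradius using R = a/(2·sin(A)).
R = a/(2·sin(A)) = 13.5/(2·sin(148.2°))
sin(148.2°) ≈ 0.526956
R ≈ 13.5/(2·0.526956) = 13.5/1.05391 ≈ 12.8094

R = 12.81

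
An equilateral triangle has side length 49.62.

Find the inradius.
r = Area/s with s the semi-perimeter.
Area = (√3/4)·49.62² = (√3/4)·2462.1444 ≈ 0.433013·2462.1444 ≈ 1066.14
s = 3·49.62/2 = 74.43
r ≈ 1066.14/74.43 ≈ 14.3241
(Equivalently r = side/(2√3) = 49.62/3.4641 ≈ 14.3241.)

r = 14.32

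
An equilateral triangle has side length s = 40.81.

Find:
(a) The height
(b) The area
(a) The height splits the triangle into two 30-60-90 halves: h = s·√3/2 = 40.81·1.73205/2 ≈ 70.685/2 ≈ 35.3425
(b) Area = (√3/4)·s² = (√3/4)·40.81² = (√3/4)·1665.4561 ≈ 0.433013·1665.4561 ≈ 721.164

Height = 35.34, Area = 721.2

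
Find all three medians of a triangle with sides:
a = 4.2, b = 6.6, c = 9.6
Median formula: m_a = ½√(2b² + 2c² − a²) (and cyclically). a² = 17.64, b² = 43.56, c² = 92.16.
m_a = ½√(2·43.56 + 2·92.16 − 17.64) = ½√253.8 ≈ ½·15.9311 ≈ 7.96555
m_b = ½√(2·17.64 + 2·92.16 − 43.56) = ½√176.04 ≈ ½·13.268 ≈ 6.634
m_c = ½√(2·17.64 + 2·43.56 − 92.16) = ½√30.24 ≈ ½·5.49909 ≈ 2.74955

m_a = 7.966, m_b = 6.634, m_c = 2.75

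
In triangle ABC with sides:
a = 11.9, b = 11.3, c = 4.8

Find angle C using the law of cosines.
c² = a² + b² − 2ab·cos(C)  ⇒  cos(C) = (a² + b² − c²)/(2ab)
cos(C) = (11.9² + 11.3² − 4.8²)/(2·11.9·11.3) = (141.61 + 127.69 − 23.04)/268.94 = 246.26/268.94 ≈ 0.915669
C = arccos(0.915669) ≈ 23.6991°

C = 23.7°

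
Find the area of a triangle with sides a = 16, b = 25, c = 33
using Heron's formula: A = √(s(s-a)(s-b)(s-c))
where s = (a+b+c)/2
s = (16 + 25 + 33)/2 = 74/2 = 37
s − a = 21, s − b = 12, s − c = 4
s(s−a)(s−b)(s−c) = 37·21·12·4 = 37296
Area = √37296 ≈ 193.122

s = 37.0, Area = 193.1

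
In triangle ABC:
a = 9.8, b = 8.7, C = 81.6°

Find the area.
Two sides and the included angle (SAS): A = ½·a·b·sin(C) = ½·9.8·8.7·sin(81.6°)
sin(81.6°) ≈ 0.989272
A ≈ ½·85.26·0.989272 = 42.63·0.989272 ≈ 42.1727

Area = 42.17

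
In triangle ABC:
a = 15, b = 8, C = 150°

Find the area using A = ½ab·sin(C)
A = ½·a·b·sin(C) = ½·15·8·sin(150°)
sin(150°) ≈ 0.5
A ≈ ½·120·0.5 = 60·0.5 ≈ 30

Area = 30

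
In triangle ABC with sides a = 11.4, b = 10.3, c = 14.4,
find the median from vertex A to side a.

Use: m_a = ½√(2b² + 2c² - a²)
m_a = ½√(2·10.3² + 2·14.4² − 11.4²) = ½√(2·106.09 + 2·207.36 − 129.96) = ½√(212.18 + 414.72 − 129.96) = ½√496.94
√496.94 ≈ 22.2922, so m_a ≈ 11.1461

m_a = 11.15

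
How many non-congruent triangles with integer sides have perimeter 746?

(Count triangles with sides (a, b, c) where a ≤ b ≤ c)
Let a ≤ b ≤ c with a + b + c = 746. The only binding inequality is a + b > c, i.e. 746 − c > c, so c < 746/2; and c ≥ 746/3 since c is the largest side.
So 249 ≤ c ≤ 372. For each c, b runs from ⌈(746 − c)/2⌉ up to c (then a = 746 − b − c satisfies 1 ≤ a ≤ b automatically), giving c − ⌈(746 − c)/2⌉ + 1 choices.
Summing over c: 1 + 3 + 4 + 6 + … + 184 + 186  (124 terms, c = 249, …, 372) = 11594
Check (closed form: nearest integer to p²/48 for even p, (p+3)²/48 for odd p): 746²/48 = 556516/48 ≈ 11594.08 → 11594

11594 triangles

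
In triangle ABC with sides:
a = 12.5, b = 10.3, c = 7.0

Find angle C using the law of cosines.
c² = a² + b² − 2ab·cos(C)  ⇒  cos(C) = (a² + b² − c²)/(2ab)
cos(C) = (12.5² + 10.3² − 7.0²)/(2·12.5·10.3) = (156.25 + 106.09 − 49)/257.5 = 213.34/257.5 ≈ 0.828505
C = arccos(0.828505) ≈ 34.0545°

C = 34.05°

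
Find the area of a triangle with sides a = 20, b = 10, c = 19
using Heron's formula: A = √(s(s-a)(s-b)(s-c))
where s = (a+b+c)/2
s = (20 + 10 + 19)/2 = 49/2 = 24.5
s − a = 4.5, s − b = 14.5, s − c = 5.5
s(s−a)(s−b)(s−c) = 24.5·4.5·14.5·5.5 = 8792.4375
Area = √8792.4375 ≈ 93.768

s = 24.5, Area = 93.77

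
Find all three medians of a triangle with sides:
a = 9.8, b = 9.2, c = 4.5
Median formula: m_a = ½√(2b² + 2c² − a²) (and cyclically). a² = 96.04, b² = 84.64, c² = 20.25.
m_a = ½√(2·84.64 + 2·20.25 − 96.04) = ½√113.74 ≈ ½·10.6649 ≈ 5.33245
m_b = ½√(2·96.04 + 2·20.25 − 84.64) = ½√147.94 ≈ ½·12.1631 ≈ 6.08153
m_c = ½√(2·96.04 + 2·84.64 − 20.25) = ½√341.11 ≈ ½·18.4692 ≈ 9.23458

m_a = 5.332, m_b = 6.082, m_c = 9.235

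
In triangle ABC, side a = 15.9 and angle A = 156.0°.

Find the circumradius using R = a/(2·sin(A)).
R = a/(2·sin(A)) = 15.9/(2·sin(156.0°))
sin(156.0°) ≈ 0.406737
R ≈ 15.9/(2·0.406737) = 15.9/0.813473 ≈ 19.5458

R = 19.55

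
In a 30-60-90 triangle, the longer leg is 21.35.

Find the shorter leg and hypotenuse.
In a 30-60-90 triangle the sides are in ratio 1 : √3 : 2, so short leg = long leg/√3 and hypotenuse = 2·(short leg).
Short leg = 21.35/√3 ≈ 21.35/1.73205 ≈ 12.3264
Hypotenuse = 2·12.3264 ≈ 24.6529

Short leg = 12.33, Hypotenuse = 24.65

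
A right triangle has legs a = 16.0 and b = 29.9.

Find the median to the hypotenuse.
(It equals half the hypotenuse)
Hypotenuse c = √(a² + b²) = √(256 + 894.01) = √1150.01 ≈ 33.9118
Median to hypotenuse = c/2 ≈ 33.9118/2 ≈ 16.9559

Median = 16.96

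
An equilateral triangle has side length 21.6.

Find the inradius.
r = Area/s with s the semi-perimeter.
Area = (√3/4)·21.6² = (√3/4)·466.56 ≈ 0.433013·466.56 ≈ 202.026
s = 3·21.6/2 = 32.4
r ≈ 202.026/32.4 ≈ 6.23538
(Equivalently r = side/(2√3) = 21.6/3.4641 ≈ 6.23538.)

r = 6.235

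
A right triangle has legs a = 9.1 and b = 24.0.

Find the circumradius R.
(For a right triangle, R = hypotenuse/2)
Hypotenuse c = √(a² + b²) = √(82.81 + 576) = √658.81 ≈ 25.6673
R = c/2 ≈ 25.6673/2 ≈ 12.8336

R = 12.83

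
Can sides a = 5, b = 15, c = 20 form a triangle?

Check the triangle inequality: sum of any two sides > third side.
a + b vs c: 5 + 15 = 20 ≤ 20  ✗
a + c vs b: 5 + 20 = 25 > 15  ✓
b + c vs a: 15 + 20 = 35 > 5  ✓

No: 5 + 15 = 20 is not > 20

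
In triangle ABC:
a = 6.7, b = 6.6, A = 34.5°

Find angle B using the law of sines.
a/sin(A) = b/sin(B)  ⇒  sin(B) = b·sin(A)/a = 6.6·sin(34.5°)/6.7
sin(34.5°) ≈ 0.566406
sin(B) ≈ 6.6·0.566406/6.7 ≈ 3.73828/6.7 ≈ 0.557952
B = arcsin(0.557952) ≈ 33.9143°
(Since b ≤ a we need B ≤ A, so the obtuse alternative 180° − 33.9143° ≈ 146.086° is rejected.)

B = 33.91°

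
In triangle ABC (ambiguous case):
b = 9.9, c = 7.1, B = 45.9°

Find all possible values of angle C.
b/sin(B) = c/sin(C)  ⇒  sin(C) = c·sin(B)/b = 7.1·sin(45.9°)/9.9
sin(45.9°) ≈ 0.718126
sin(C) ≈ 7.1·0.718126/9.9 ≈ 5.0987/9.9 ≈ 0.51502
Candidate 1: C₁ = arcsin(0.51502) ≈ 30.9988°  →  A = 180° − 45.9° − 30.9988° ≈ 103.101° > 0, valid
Candidate 2: C₂ = 180° − C₁ ≈ 149.001°  →  A = 180° − 45.9° − 149.001° ≈ -14.9012° ≤ 0, not a valid triangle

C = 31° (one solution)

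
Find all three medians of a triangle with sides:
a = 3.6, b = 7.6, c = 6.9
Median formula: m_a = ½√(2b² + 2c² − a²) (and cyclically). a² = 12.96, b² = 57.76, c² = 47.61.
m_a = ½√(2·57.76 + 2·47.61 − 12.96) = ½√197.78 ≈ ½·14.0634 ≈ 7.03171
m_b = ½√(2·12.96 + 2·47.61 − 57.76) = ½√63.38 ≈ ½·7.96116 ≈ 3.98058
m_c = ½√(2·12.96 + 2·57.76 − 47.61) = ½√93.83 ≈ ½·9.68659 ≈ 4.84329

m_a = 7.032, m_b = 3.981, m_c = 4.843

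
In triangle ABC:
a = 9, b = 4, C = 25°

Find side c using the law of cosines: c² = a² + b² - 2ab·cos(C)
c² = 9² + 4² − 2·9·4·cos(25°)
cos(25°) ≈ 0.906308
c² ≈ 81 + 16 − 72·(0.906308) ≈ 97 − 65.2542 ≈ 31.7458
c ≈ √31.7458 ≈ 5.63434

c = 5.634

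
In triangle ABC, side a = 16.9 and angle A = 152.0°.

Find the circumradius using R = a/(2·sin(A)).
R = a/(2·sin(A)) = 16.9/(2·sin(152.0°))
sin(152.0°) ≈ 0.469472
R ≈ 16.9/(2·0.469472) = 16.9/0.938943 ≈ 17.999

R = 18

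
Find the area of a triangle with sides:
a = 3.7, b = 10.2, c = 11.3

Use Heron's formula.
s = (3.7 + 10.2 + 11.3)/2 = 25.2/2 = 12.6
s − a = 8.9, s − b = 2.4, s − c = 1.3
s(s−a)(s−b)(s−c) = 12.6·8.9·2.4·1.3 ≈ 349.877
Area = √349.877 ≈ 18.705

Area = 18.7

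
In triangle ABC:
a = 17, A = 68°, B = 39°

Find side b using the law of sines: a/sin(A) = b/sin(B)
a/sin(A) = b/sin(B)  ⇒  b = a·sin(B)/sin(A) = 17·sin(39°)/sin(68°)
sin(39°) ≈ 0.62932, sin(68°) ≈ 0.927184
b ≈ 17·0.62932/0.927184 ≈ 10.6984/0.927184 ≈ 11.5386

b = 11.54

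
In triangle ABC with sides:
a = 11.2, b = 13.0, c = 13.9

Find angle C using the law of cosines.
c² = a² + b² − 2ab·cos(C)  ⇒  cos(C) = (a² + b² − c²)/(2ab)
cos(C) = (11.2² + 13.0² − 13.9²)/(2·11.2·13.0) = (125.44 + 169 − 193.21)/291.2 = 101.23/291.2 ≈ 0.34763
C = arccos(0.34763) ≈ 69.6575°

C = 69.66°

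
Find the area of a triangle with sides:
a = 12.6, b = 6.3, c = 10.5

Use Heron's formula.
s = (12.6 + 6.3 + 10.5)/2 = 29.4/2 = 14.7
s − a = 2.1, s − b = 8.4, s − c = 4.2
s(s−a)(s−b)(s−c) = 14.7·2.1·8.4·4.2 ≈ 1089.09
Area = √1089.09 ≈ 33.0014

Area = 33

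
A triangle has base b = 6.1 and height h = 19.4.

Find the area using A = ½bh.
A = ½·b·h = ½·6.1·19.4 = ½·118.34 = 59.17

Area = 59.17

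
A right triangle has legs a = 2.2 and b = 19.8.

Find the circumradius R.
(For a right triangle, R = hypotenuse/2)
Hypotenuse c = √(a² + b²) = √(4.84 + 392.04) = √396.88 ≈ 19.9218
R = c/2 ≈ 19.9218/2 ≈ 9.96092

R = 9.961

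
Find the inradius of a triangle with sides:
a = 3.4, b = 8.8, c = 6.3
r = Area/s where s is the semi-perimeter.
s = (3.4 + 8.8 + 6.3)/2 = 18.5/2 = 9.25
Area = √(s(s−a)(s−b)(s−c)) = √(9.25·5.85·0.45·2.95) ≈ √71.8343 ≈ 8.47551
r ≈ 8.47551/9.25 ≈ 0.916272

r = 0.9163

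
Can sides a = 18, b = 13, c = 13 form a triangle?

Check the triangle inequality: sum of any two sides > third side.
a + b vs c: 18 + 13 = 31 > 13  ✓
a + c vs b: 18 + 13 = 31 > 13  ✓
b + c vs a: 13 + 13 = 26 > 18  ✓

Yes, triangle inequality satisfied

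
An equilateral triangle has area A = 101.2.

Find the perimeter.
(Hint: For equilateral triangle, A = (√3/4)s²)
A = (√3/4)s²  ⇒  s² = 4A/√3 = 4·101.2/√3 = 404.8/1.73205 ≈ 233.711
s ≈ √233.711 ≈ 15.2876
Perimeter = 3s ≈ 3·15.2876 ≈ 45.8629

Perimeter = 45.86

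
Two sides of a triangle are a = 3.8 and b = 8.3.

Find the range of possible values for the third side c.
Triangle inequality: |a − b| < c < a + b
|a − b| = |3.8 − 8.3| = 4.5
a + b = 3.8 + 8.3 = 12.1

4.5 < c < 12.1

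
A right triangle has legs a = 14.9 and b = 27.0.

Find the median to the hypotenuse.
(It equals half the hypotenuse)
Hypotenuse c = √(a² + b²) = √(222.01 + 729) = √951.01 ≈ 30.8385
Median to hypotenuse = c/2 ≈ 30.8385/2 ≈ 15.4192

Median = 15.42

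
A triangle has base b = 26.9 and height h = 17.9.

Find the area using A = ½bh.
A = ½·b·h = ½·26.9·17.9 = ½·481.51 = 240.755

Area = 240.755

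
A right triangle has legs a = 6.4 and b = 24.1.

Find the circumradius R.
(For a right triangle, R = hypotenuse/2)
Hypotenuse c = √(a² + b²) = √(40.96 + 580.81) = √621.77 ≈ 24.9353
R = c/2 ≈ 24.9353/2 ≈ 12.4677

R = 12.47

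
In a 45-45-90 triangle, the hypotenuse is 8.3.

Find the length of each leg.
In a 45-45-90 triangle hypotenuse = leg·√2, so leg = hypotenuse/√2.
Leg = 8.3/√2 ≈ 8.3/1.41421 ≈ 5.86899

Each leg = 5.869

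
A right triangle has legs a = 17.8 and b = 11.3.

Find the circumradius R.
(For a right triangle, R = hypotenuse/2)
Hypotenuse c = √(a² + b²) = √(316.84 + 127.69) = √444.53 ≈ 21.0839
R = c/2 ≈ 21.0839/2 ≈ 10.5419

R = 10.54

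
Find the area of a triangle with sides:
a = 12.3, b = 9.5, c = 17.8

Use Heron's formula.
s = (12.3 + 9.5 + 17.8)/2 = 39.6/2 = 19.8
s − a = 7.5, s − b = 10.3, s − c = 2
s(s−a)(s−b)(s−c) = 19.8·7.5·10.3·2 ≈ 3059.1
Area = √3059.1 ≈ 55.3091

Area = 55.31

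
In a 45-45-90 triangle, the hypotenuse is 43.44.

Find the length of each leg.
In a 45-45-90 triangle hypotenuse = leg·√2, so leg = hypotenuse/√2.
Leg = 43.44/√2 ≈ 43.44/1.41421 ≈ 30.7167

Each leg = 30.72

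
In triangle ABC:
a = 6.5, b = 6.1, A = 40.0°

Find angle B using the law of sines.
a/sin(A) = b/sin(B)  ⇒  sin(B) = b·sin(A)/a = 6.1·sin(40.0°)/6.5
sin(40.0°) ≈ 0.642788
sin(B) ≈ 6.1·0.642788/6.5 ≈ 3.921/6.5 ≈ 0.603231
B = arcsin(0.603231) ≈ 37.1017°
(Since b ≤ a we need B ≤ A, so the obtuse alternative 180° − 37.1017° ≈ 142.898° is rejected.)

B = 37.1°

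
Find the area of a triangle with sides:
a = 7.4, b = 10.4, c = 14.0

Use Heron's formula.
s = (7.4 + 10.4 + 14.0)/2 = 31.8/2 = 15.9
s − a = 8.5, s − b = 5.5, s − c = 1.9
s(s−a)(s−b)(s−c) = 15.9·8.5·5.5·1.9 ≈ 1412.32
Area = √1412.32 ≈ 37.5808

Area = 37.58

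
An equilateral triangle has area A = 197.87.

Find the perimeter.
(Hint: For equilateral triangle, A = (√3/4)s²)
A = (√3/4)s²  ⇒  s² = 4A/√3 = 4·197.87/√3 = 791.48/1.73205 ≈ 456.961
s ≈ √456.961 ≈ 21.3767
Perimeter = 3s ≈ 3·21.3767 ≈ 64.13

Perimeter = 64.13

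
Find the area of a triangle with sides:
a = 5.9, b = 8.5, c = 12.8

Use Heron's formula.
s = (5.9 + 8.5 + 12.8)/2 = 27.2/2 = 13.6
s − a = 7.7, s − b = 5.1, s − c = 0.8
s(s−a)(s−b)(s−c) = 13.6·7.7·5.1·0.8 ≈ 427.258
Area = √427.258 ≈ 20.6702

Area = 20.67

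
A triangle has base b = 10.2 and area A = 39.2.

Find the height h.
A = ½·b·h  ⇒  h = 2A/b = 2·39.2/10.2 = 78.4/10.2 ≈ 7.68627

h = 7.686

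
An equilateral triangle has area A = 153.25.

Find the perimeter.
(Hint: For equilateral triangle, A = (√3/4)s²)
A = (√3/4)s²  ⇒  s² = 4A/√3 = 4·153.25/√3 = 613/1.73205 ≈ 353.916
s ≈ √353.916 ≈ 18.8126
Perimeter = 3s ≈ 3·18.8126 ≈ 56.4379

Perimeter = 56.44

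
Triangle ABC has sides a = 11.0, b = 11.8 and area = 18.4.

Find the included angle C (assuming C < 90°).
Area = ½·a·b·sin(C)  ⇒  sin(C) = 2·Area/(a·b) = 2·18.4/(11.0·11.8) = 36.8/129.8 ≈ 0.283513
C = arcsin(0.283513) ≈ 16.47° (taking the acute solution since C < 90°)

C = 16.47°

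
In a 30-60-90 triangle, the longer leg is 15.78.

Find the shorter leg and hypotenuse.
In a 30-60-90 triangle the sides are in ratio 1 : √3 : 2, so short leg = long leg/√3 and hypotenuse = 2·(short leg).
Short leg = 15.78/√3 ≈ 15.78/1.73205 ≈ 9.11059
Hypotenuse = 2·9.11059 ≈ 18.2212

Short leg = 9.111, Hypotenuse = 18.22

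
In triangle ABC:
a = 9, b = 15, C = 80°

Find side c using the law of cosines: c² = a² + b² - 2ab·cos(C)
c² = 9² + 15² − 2·9·15·cos(80°)
cos(80°) ≈ 0.173648
c² ≈ 81 + 225 − 270·(0.173648) ≈ 306 − 46.885 ≈ 259.115
c ≈ √259.115 ≈ 16.097

c = 16.1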